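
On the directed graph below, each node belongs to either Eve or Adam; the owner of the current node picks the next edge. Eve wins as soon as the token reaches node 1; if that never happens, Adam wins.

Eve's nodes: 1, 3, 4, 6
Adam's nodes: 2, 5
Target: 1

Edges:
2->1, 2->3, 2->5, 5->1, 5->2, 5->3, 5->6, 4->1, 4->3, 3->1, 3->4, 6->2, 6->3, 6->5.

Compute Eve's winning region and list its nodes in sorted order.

1, 3, 4, 6

A0 = {1}
A1: add {3, 4} — 3 (Eve) has 3→1; 4 (Eve) has 4→1.
A2: add {6} — 6 (Eve) has 6→3.
A3 = A2; e.g. 2 (Adam) can still go to 5. Fixed point.
Eve's winning region = {1, 3, 4, 6}.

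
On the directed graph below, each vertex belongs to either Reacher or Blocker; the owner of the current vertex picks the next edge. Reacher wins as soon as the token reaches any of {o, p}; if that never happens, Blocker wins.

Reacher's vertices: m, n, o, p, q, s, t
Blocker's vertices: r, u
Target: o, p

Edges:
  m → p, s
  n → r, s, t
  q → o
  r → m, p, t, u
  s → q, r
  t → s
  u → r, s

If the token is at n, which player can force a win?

Reacher

A0 = {o, p}
A1: add {m, q} — m (Reacher) has m→p; q (Reacher) has q→o.
A2: add {s} — s (Reacher) has s→q.
A3: add {n, t} — n (Reacher) has n→s; t (Reacher) has t→s.
A4 = A3; e.g. r (Blocker) can still go to u. Fixed point.
n ∈ A3, so Reacher can force the target.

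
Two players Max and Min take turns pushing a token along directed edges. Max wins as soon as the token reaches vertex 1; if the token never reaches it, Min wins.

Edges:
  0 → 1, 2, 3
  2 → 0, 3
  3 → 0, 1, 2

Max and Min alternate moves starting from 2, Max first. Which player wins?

Track states (vertex, player-to-move).
A0 = {(1,Max), (1,Min)}
A1: add {(0,Max), (3,Max)}.
A2: add {(2,Min)}.
A3 = A2; e.g. (0,Min) stays out. (2,Max) never enters ⇒ Min avoids the target.

Min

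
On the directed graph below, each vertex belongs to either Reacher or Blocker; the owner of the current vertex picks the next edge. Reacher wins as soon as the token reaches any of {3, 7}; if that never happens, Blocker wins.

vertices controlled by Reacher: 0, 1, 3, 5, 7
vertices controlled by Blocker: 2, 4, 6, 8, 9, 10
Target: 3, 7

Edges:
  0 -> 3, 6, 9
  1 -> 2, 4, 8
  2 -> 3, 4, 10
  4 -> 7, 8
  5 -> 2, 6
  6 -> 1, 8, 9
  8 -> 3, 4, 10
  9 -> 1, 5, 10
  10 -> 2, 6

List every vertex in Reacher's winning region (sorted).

A0 = {3, 7}
A1: add {0} — 0 (Reacher) has 0→3.
A2 = A1; e.g. 1 (Reacher) has no edge into A1. Fixed point.
Reacher's winning region = {0, 3, 7}.

0, 3, 7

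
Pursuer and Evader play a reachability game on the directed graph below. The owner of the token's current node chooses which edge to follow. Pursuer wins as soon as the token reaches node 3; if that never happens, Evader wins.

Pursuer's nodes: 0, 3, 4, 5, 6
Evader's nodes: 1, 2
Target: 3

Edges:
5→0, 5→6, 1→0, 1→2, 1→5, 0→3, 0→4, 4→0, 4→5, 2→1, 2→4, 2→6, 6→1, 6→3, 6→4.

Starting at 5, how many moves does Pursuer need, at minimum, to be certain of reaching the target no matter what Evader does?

2

A0 = {3}
A1: add {0, 6} — 0 (Pursuer) has 0→3; 6 (Pursuer) has 6→3.
A2: add {4, 5} — 4 (Pursuer) has 4→0; 5 (Pursuer) has 5→0.
A3 = A2; e.g. 1 (Evader) can still go to 2. Fixed point.
5 enters the attractor at level 2, so Pursuer can force the target in 2 moves from there.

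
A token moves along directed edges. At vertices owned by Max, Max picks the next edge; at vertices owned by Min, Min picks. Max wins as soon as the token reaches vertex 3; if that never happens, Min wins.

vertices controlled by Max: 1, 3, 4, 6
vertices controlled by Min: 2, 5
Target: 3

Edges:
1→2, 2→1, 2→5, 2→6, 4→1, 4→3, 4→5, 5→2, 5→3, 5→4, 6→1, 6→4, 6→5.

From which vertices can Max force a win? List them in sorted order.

A0 = {3}
A1: add {4} — 4 (Max) has 4→3.
A2: add {6} — 6 (Max) has 6→4.
A3 = A2; e.g. 1 (Max) has no edge into A2. Fixed point.
Max's winning region = {3, 4, 6}.

3, 4, 6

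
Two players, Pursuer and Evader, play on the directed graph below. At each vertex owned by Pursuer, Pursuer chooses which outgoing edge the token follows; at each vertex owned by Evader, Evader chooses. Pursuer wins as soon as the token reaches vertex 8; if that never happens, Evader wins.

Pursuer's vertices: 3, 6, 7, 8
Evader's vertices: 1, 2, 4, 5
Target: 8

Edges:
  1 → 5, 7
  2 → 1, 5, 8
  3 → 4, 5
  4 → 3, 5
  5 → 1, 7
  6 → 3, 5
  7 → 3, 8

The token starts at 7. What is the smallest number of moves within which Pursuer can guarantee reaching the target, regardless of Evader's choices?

1

A0 = {8}
A1: add {7} — 7 (Pursuer) has 7→8.
A2 = A1; e.g. 1 (Evader) can still go to 5. Fixed point.
7 enters the attractor at level 1, so Pursuer can force the target in 1 move from there.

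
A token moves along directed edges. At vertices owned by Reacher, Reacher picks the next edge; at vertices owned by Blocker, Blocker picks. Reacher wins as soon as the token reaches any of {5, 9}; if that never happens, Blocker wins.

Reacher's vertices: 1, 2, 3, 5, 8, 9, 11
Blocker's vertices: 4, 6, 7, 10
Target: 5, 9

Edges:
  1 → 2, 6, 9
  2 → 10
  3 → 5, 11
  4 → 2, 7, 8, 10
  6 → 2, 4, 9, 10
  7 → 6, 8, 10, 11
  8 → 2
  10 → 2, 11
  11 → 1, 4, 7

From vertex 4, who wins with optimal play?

A0 = {5, 9}
A1: add {1, 3} — 1 (Reacher) has 1→9; 3 (Reacher) has 3→5.
A2: add {11} — 11 (Reacher) has 11→1.
A3 = A2; e.g. 2 (Reacher) has no edge into A2. Fixed point.
4 never enters the attractor, so Blocker can avoid the target forever.

Blocker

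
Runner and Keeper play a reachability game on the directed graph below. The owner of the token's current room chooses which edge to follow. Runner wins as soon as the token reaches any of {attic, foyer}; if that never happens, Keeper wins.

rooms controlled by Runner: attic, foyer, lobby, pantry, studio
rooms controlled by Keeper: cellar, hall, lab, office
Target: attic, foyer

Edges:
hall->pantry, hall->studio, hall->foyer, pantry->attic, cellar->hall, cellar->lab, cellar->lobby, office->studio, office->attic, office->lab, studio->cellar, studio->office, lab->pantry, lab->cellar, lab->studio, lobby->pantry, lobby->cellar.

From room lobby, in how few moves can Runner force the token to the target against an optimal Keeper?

A0 = {attic, foyer}
A1: add {pantry} — pantry (Runner) has pantry→attic.
A2: add {lobby} — lobby (Runner) has lobby→pantry.
A3 = A2; e.g. hall (Keeper) can still go to studio. Fixed point.
lobby enters the attractor at level 2, so Runner can force the target in 2 moves from there.

2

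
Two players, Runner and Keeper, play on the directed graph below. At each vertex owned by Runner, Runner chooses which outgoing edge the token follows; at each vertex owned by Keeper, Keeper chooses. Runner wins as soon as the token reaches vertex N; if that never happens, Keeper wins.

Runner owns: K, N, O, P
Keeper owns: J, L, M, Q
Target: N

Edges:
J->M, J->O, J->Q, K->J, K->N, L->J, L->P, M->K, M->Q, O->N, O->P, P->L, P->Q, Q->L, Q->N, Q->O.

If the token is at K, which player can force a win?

A0 = {N}
A1: add {K, O} — K (Runner) has K→N; O (Runner) has O→N.
A2 = A1; e.g. J (Keeper) can still go to M. Fixed point.
K ∈ A1, so Runner can force the target.

Runner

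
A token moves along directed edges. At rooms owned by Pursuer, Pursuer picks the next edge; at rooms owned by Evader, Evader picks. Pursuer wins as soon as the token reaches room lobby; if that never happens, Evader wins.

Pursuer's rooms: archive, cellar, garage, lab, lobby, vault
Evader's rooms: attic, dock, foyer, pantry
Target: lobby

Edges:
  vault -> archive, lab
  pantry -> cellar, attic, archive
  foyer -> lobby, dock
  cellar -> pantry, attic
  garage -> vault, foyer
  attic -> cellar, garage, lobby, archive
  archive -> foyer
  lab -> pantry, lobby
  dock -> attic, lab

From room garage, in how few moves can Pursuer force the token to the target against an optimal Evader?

A0 = {lobby}
A1: add {lab} — lab (Pursuer) has lab→lobby.
A2: add {vault} — vault (Pursuer) has vault→lab.
A3: add {garage} — garage (Pursuer) has garage→vault.
A4 = A3; e.g. pantry (Evader) can still go to cellar. Fixed point.
garage enters the attractor at level 3, so Pursuer can force the target in 3 moves from there.

3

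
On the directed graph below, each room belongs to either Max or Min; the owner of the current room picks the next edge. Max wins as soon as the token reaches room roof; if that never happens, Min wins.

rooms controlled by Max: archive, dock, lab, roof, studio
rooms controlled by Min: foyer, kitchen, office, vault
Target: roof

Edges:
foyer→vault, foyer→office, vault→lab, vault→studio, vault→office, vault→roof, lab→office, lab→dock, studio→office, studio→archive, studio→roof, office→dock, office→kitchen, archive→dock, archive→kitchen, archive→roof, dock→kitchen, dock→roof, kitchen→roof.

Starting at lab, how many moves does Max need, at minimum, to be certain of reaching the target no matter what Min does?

2

A0 = {roof}
A1: add {archive, dock, kitchen, studio} — studio (Max) has studio→roof; archive (Max) has archive→roof; dock (Max) has dock→roof; kitchen (Min): all of {roof} already in.
A2: add {lab, office} — lab (Max) has lab→dock; office (Min): all of {dock, kitchen} already in.
lab enters the attractor at level 2, so Max can force the target in 2 moves from there.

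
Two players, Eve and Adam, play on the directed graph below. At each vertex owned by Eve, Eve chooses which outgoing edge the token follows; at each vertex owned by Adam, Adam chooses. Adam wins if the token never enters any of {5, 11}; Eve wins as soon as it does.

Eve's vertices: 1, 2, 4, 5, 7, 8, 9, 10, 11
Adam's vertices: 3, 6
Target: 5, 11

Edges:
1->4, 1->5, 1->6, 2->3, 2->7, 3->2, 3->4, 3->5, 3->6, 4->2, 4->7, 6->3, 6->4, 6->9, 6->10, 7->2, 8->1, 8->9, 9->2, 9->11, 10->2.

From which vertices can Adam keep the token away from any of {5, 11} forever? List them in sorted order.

2, 3, 4, 6, 7, 10

A0 = {5, 11}
A1: add {1, 9} — 1 (Eve) has 1→5; 9 (Eve) has 9→11.
A2: add {8} — 8 (Eve) has 8→1.
A3 = A2; e.g. 2 (Eve) has no edge into A2. Fixed point.
Eve's attractor = {1, 5, 8, 9, 11}; Adam avoids the target exactly from the complement.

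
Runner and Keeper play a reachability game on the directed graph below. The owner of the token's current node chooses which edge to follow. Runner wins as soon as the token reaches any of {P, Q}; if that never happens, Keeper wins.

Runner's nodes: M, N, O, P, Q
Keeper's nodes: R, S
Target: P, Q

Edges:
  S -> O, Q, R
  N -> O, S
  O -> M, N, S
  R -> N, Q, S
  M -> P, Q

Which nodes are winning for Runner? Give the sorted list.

A0 = {P, Q}
A1: add {M} — M (Runner) has M→P.
A2: add {O} — O (Runner) has O→M.
A3: add {N} — N (Runner) has N→O.
A4 = A3; e.g. R (Keeper) can still go to S. Fixed point.
Runner's winning region = {M, N, O, P, Q}.

M, N, O, P, Q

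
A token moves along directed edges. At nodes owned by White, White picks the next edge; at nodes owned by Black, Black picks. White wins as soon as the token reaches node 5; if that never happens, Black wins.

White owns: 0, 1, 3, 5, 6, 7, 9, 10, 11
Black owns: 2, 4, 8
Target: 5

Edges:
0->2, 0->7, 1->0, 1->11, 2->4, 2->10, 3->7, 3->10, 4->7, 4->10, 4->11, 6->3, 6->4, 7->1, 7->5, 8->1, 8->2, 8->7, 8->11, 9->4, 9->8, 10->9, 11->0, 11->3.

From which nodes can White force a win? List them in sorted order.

0, 1, 3, 5, 6, 7, 11

A0 = {5}
A1: add {7} — 7 (White) has 7→5.
A2: add {0, 3} — 0 (White) has 0→7; 3 (White) has 3→7.
A3: add {1, 6, 11} — 1 (White) has 1→0; 6 (White) has 6→3; 11 (White) has 11→0.
A4 = A3; e.g. 2 (Black) can still go to 4. Fixed point.
White's winning region = {0, 1, 3, 5, 6, 7, 11}.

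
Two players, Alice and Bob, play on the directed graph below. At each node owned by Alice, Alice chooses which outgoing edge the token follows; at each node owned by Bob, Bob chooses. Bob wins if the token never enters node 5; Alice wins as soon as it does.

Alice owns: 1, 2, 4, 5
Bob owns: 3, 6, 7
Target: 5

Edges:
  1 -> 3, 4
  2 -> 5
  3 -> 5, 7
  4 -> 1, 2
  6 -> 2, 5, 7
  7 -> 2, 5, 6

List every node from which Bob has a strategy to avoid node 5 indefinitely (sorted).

A0 = {5}
A1: add {2} — 2 (Alice) has 2→5.
A2: add {4} — 4 (Alice) has 4→2.
A3: add {1} — 1 (Alice) has 1→4.
A4 = A3; e.g. 3 (Bob) can still go to 7. Fixed point.
Alice's attractor = {1, 2, 4, 5}; Bob avoids the target exactly from the complement.

3, 6, 7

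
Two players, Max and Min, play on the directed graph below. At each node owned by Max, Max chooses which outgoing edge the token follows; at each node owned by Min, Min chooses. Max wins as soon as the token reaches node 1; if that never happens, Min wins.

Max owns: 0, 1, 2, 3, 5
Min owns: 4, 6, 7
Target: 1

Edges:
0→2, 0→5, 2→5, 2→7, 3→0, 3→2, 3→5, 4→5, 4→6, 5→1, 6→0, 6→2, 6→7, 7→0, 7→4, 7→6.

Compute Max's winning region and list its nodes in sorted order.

0, 1, 2, 3, 5

A0 = {1}
A1: add {5} — 5 (Max) has 5→1.
A2: add {0, 2, 3} — 0 (Max) has 0→5; 2 (Max) has 2→5; 3 (Max) has 3→5.
A3 = A2; e.g. 4 (Min) can still go to 6. Fixed point.
Max's winning region = {0, 1, 2, 3, 5}.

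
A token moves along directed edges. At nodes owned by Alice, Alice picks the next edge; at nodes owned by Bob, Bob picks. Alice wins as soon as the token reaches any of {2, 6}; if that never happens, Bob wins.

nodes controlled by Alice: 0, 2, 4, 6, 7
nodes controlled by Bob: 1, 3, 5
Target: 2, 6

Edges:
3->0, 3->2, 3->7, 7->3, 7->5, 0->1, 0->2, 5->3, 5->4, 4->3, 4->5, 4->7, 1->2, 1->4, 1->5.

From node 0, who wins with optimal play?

A0 = {2, 6}
A1: add {0} — 0 (Alice) has 0→2.
A2 = A1; e.g. 1 (Bob) can still go to 4. Fixed point.
0 ∈ A1, so Alice can force the target.

Alice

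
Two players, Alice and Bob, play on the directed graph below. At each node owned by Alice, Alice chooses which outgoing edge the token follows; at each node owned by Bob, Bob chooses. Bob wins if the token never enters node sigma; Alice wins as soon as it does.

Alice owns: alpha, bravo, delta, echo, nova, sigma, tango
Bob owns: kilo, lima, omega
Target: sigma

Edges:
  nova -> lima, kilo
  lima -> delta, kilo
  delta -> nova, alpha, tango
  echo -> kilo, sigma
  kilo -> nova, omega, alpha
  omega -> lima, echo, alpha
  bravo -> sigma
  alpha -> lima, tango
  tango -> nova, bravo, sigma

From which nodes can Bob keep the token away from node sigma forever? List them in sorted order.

A0 = {sigma}
A1: add {bravo, echo, tango} — echo (Alice) has echo→sigma; bravo (Alice) has bravo→sigma; tango (Alice) has tango→sigma.
A2: add {alpha, delta} — delta (Alice) has delta→tango; alpha (Alice) has alpha→tango.
A3 = A2; e.g. nova (Alice) has no edge into A2. Fixed point.
Alice's attractor = {alpha, bravo, delta, echo, sigma, tango}; Bob avoids the target exactly from the complement.

kilo, lima, nova, omega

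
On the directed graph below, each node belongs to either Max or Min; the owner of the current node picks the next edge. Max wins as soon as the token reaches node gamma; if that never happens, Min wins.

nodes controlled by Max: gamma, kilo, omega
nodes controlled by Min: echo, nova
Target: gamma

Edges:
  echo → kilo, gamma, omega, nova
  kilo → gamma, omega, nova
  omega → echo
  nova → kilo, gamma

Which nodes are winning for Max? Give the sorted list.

A0 = {gamma}
A1: add {kilo} — kilo (Max) has kilo→gamma.
A2: add {nova} — nova (Min): all of {kilo, gamma} already in.
A3 = A2; e.g. echo (Min) can still go to omega. Fixed point.
Max's winning region = {gamma, kilo, nova}.

gamma, kilo, nova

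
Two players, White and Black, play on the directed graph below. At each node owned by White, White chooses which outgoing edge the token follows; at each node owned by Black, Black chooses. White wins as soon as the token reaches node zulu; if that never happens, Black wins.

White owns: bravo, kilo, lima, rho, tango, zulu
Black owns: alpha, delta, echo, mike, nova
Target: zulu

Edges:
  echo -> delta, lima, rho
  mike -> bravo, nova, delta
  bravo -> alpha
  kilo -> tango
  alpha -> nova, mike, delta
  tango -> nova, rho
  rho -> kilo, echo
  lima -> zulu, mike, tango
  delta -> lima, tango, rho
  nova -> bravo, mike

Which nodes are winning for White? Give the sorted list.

A0 = {zulu}
A1: add {lima} — lima (White) has lima→zulu.
A2 = A1; e.g. bravo (White) has no edge into A1. Fixed point.
White's winning region = {lima, zulu}.

lima, zulu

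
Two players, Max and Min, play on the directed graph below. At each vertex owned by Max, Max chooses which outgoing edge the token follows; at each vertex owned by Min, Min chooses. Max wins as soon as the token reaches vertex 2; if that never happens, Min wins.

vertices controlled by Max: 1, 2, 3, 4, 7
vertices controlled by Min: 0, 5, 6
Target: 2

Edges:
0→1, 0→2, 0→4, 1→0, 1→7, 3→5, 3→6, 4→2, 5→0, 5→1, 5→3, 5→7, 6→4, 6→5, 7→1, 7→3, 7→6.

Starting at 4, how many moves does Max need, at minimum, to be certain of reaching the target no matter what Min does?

1

A0 = {2}
A1: add {4} — 4 (Max) has 4→2.
A2 = A1; e.g. 0 (Min) can still go to 1. Fixed point.
4 enters the attractor at level 1, so Max can force the target in 1 move from there.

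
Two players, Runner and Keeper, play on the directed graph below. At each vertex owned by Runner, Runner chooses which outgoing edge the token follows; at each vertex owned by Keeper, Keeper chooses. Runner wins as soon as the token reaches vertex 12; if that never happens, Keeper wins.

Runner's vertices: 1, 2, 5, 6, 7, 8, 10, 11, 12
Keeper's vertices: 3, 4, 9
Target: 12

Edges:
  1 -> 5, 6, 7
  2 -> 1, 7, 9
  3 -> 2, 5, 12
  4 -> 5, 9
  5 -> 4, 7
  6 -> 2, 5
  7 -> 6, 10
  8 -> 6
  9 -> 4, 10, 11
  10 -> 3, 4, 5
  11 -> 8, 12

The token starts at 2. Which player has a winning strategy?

Keeper

A0 = {12}
A1: add {11} — 11 (Runner) has 11→12.
A2 = A1; e.g. 1 (Runner) has no edge into A1. Fixed point.
2 never enters the attractor, so Keeper can avoid the target forever.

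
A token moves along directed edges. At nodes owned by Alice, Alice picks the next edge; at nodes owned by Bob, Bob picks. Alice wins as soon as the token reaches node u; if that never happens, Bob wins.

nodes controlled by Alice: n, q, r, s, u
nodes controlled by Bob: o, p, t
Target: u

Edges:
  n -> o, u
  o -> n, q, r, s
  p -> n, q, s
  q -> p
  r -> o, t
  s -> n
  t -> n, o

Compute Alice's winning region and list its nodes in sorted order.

n, s, u

A0 = {u}
A1: add {n} — n (Alice) has n→u.
A2: add {s} — s (Alice) has s→n.
A3 = A2; e.g. o (Bob) can still go to q. Fixed point.
Alice's winning region = {n, s, u}.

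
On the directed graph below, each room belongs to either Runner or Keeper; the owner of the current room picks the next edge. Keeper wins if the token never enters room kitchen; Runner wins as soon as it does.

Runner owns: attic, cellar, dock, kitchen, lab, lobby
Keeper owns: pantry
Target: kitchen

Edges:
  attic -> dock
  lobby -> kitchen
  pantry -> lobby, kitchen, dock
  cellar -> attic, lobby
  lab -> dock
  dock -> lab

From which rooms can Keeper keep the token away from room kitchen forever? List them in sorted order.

attic, dock, lab, pantry

A0 = {kitchen}
A1: add {lobby} — lobby (Runner) has lobby→kitchen.
A2: add {cellar} — cellar (Runner) has cellar→lobby.
A3 = A2; e.g. attic (Runner) has no edge into A2. Fixed point.
Runner's attractor = {cellar, kitchen, lobby}; Keeper avoids the target exactly from the complement.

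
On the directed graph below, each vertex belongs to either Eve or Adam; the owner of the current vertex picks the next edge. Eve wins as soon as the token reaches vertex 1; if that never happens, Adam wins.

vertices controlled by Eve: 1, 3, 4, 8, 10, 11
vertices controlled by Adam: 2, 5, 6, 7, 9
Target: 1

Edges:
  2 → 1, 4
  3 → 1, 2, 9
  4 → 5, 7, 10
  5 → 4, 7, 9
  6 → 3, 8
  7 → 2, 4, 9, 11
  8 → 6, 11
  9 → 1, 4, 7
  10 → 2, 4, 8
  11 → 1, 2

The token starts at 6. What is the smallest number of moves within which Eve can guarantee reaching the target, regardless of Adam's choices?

3

A0 = {1}
A1: add {3, 11} — 3 (Eve) has 3→1; 11 (Eve) has 11→1.
A2: add {8} — 8 (Eve) has 8→11.
A3: add {6, 10} — 6 (Adam): all of {3, 8} already in; 10 (Eve) has 10→8.
6 enters the attractor at level 3, so Eve can force the target in 3 moves from there.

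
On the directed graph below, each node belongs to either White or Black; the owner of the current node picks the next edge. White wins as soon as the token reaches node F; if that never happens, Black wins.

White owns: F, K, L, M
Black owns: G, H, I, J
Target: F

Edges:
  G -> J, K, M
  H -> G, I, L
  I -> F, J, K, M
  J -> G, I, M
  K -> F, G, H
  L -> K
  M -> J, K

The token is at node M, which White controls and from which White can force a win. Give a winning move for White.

A0 = {F}
A1: add {K} — K (White) has K→F.
A2: add {L, M} — L (White) has L→K; M (White) has M→K.
A3 = A2; e.g. G (Black) can still go to J. Fixed point.
From M, successor K is in the attractor (rank 1); the other successor J is not.

K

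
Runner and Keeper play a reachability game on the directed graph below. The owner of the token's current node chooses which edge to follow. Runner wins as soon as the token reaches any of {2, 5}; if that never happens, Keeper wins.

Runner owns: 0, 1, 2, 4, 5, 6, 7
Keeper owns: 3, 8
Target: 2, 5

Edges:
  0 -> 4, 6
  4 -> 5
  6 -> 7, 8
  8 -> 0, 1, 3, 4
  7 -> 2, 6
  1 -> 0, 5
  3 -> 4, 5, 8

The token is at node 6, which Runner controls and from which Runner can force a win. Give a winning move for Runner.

7

A0 = {2, 5}
A1: add {1, 4, 7} — 1 (Runner) has 1→5; 4 (Runner) has 4→5; 7 (Runner) has 7→2.
A2: add {0, 6} — 0 (Runner) has 0→4; 6 (Runner) has 6→7.
A3 = A2; e.g. 3 (Keeper) can still go to 8. Fixed point.
From 6, successor 7 is in the attractor (rank 1); the other successor 8 is not.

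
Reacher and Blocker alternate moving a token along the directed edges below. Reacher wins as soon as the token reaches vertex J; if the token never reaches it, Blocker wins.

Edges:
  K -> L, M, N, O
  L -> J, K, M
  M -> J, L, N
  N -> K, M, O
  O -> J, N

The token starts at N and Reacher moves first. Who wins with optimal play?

Blocker

Track states (vertex, player-to-move).
A0 = {(J,Reacher), (J,Blocker)}
A1: add {(L,Reacher), (M,Reacher), (O,Reacher)}.
A2 = A1; e.g. (K,Reacher) stays out. (N,Reacher) never enters ⇒ Blocker avoids the target.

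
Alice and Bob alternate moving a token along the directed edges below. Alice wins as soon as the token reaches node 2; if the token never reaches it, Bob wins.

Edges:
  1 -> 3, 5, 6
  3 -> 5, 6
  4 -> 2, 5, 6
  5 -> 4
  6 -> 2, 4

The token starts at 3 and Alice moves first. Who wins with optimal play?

Alice

Track states (vertex, player-to-move).
A0 = {(2,Alice), (2,Bob)}
A1: add {(4,Alice), (6,Alice)}.
A2: add {(5,Bob), (6,Bob)}.
A3: add {(1,Alice), (3,Alice)}.
(3,Alice) ∈ A3 ⇒ Alice forces the target.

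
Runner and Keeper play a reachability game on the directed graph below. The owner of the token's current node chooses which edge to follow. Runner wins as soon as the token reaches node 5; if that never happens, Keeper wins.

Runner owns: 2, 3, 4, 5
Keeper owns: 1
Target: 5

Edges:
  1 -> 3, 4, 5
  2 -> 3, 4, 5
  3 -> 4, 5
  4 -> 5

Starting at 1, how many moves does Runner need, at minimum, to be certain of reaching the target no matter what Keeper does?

A0 = {5}
A1: add {2, 3, 4} — 2 (Runner) has 2→5; 3 (Runner) has 3→5; 4 (Runner) has 4→5.
A2: add {1} — 1 (Keeper): all of {3, 4, 5} already in.
A2 = all vertices. Fixed point.
1 enters the attractor at level 2, so Runner can force the target in 2 moves from there.

2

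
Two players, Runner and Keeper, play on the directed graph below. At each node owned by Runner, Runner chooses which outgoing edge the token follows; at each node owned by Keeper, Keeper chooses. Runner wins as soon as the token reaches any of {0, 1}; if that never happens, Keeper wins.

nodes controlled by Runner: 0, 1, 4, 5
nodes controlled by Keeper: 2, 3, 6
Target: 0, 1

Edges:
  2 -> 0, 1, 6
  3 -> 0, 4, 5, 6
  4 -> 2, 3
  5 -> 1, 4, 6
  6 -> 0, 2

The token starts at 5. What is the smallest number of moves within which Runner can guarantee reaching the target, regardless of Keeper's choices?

1

A0 = {0, 1}
A1: add {5} — 5 (Runner) has 5→1.
A2 = A1; e.g. 2 (Keeper) can still go to 6. Fixed point.
5 enters the attractor at level 1, so Runner can force the target in 1 move from there.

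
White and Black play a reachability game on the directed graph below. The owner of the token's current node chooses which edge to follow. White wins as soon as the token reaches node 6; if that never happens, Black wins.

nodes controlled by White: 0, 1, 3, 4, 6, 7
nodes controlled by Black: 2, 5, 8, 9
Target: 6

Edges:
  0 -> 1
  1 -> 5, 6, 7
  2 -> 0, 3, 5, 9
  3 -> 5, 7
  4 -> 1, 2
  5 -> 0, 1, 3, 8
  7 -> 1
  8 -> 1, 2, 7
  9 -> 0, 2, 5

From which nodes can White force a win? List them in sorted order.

A0 = {6}
A1: add {1} — 1 (White) has 1→6.
A2: add {0, 4, 7} — 0 (White) has 0→1; 4 (White) has 4→1; 7 (White) has 7→1.
A3: add {3} — 3 (White) has 3→7.
A4 = A3; e.g. 2 (Black) can still go to 5. Fixed point.
White's winning region = {0, 1, 3, 4, 6, 7}.

0, 1, 3, 4, 6, 7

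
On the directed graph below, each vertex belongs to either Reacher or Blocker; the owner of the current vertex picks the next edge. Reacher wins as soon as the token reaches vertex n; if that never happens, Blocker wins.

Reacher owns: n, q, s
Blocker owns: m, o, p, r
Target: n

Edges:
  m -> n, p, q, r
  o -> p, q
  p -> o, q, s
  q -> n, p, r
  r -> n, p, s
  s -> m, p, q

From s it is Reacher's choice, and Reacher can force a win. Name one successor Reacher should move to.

q

A0 = {n}
A1: add {q} — q (Reacher) has q→n.
A2: add {s} — s (Reacher) has s→q.
A3 = A2; e.g. m (Blocker) can still go to p. Fixed point.
From s, successor q is in the attractor (rank 1); the other successors m, p are not.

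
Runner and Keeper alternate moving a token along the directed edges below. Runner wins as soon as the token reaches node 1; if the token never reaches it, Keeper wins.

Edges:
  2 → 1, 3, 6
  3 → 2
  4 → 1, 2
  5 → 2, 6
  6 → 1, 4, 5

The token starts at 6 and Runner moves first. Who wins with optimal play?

Runner

Track states (vertex, player-to-move).
A0 = {(1,Runner), (1,Keeper)}
A1: add {(2,Runner), (4,Runner), (6,Runner)}.
(6,Runner) ∈ A1 ⇒ Runner forces the target.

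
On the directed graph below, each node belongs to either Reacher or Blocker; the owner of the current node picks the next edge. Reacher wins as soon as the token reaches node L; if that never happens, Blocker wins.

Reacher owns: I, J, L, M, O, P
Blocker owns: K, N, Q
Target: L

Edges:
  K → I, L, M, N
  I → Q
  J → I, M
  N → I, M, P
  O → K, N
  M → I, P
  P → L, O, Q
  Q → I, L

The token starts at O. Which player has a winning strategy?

A0 = {L}
A1: add {P} — P (Reacher) has P→L.
A2: add {M} — M (Reacher) has M→P.
A3: add {J} — J (Reacher) has J→M.
A4 = A3; e.g. I (Reacher) has no edge into A3. Fixed point.
O never enters the attractor, so Blocker can avoid the target forever.

Blocker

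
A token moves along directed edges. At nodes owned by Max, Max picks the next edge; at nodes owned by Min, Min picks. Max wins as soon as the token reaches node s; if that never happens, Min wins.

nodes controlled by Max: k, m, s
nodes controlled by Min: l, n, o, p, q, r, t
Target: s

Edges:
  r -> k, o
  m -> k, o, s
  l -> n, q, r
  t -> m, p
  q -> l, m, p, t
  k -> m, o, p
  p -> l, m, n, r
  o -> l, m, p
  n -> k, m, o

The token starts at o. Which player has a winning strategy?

A0 = {s}
A1: add {m} — m (Max) has m→s.
A2: add {k} — k (Max) has k→m.
A3 = A2; e.g. l (Min) can still go to n. Fixed point.
o never enters the attractor, so Min can avoid the target forever.

Min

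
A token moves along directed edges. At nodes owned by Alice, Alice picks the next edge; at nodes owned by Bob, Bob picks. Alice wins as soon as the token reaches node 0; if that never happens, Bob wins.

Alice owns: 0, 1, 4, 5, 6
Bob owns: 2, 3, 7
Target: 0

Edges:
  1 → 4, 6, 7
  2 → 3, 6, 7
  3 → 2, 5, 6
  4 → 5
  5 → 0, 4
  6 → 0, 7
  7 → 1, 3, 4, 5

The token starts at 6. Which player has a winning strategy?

A0 = {0}
A1: add {5, 6} — 5 (Alice) has 5→0; 6 (Alice) has 6→0.
6 ∈ A1, so Alice can force the target.

Alice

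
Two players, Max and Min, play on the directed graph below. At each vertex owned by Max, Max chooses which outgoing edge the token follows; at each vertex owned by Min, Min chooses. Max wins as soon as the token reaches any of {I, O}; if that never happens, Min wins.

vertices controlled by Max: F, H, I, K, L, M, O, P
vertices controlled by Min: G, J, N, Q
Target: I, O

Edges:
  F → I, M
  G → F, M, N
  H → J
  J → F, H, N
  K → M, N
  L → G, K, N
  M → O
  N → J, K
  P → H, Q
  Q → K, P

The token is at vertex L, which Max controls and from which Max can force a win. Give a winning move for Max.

A0 = {I, O}
A1: add {F, M} — F (Max) has F→I; M (Max) has M→O.
A2: add {K} — K (Max) has K→M.
A3: add {L} — L (Max) has L→K.
A4 = A3; e.g. G (Min) can still go to N. Fixed point.
From L, successor K is in the attractor (rank 2); the other successors G, N are not.

K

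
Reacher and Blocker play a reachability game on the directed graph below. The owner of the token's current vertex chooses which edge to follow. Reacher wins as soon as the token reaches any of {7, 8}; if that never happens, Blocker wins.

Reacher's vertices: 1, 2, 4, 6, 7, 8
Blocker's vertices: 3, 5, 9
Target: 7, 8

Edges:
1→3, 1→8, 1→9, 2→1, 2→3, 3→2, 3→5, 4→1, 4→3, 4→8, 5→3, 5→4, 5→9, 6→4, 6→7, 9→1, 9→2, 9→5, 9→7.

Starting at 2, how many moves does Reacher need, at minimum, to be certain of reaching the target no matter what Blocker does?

A0 = {7, 8}
A1: add {1, 4, 6} — 1 (Reacher) has 1→8; 4 (Reacher) has 4→8; 6 (Reacher) has 6→7.
A2: add {2} — 2 (Reacher) has 2→1.
A3 = A2; e.g. 3 (Blocker) can still go to 5. Fixed point.
2 enters the attractor at level 2, so Reacher can force the target in 2 moves from there.

2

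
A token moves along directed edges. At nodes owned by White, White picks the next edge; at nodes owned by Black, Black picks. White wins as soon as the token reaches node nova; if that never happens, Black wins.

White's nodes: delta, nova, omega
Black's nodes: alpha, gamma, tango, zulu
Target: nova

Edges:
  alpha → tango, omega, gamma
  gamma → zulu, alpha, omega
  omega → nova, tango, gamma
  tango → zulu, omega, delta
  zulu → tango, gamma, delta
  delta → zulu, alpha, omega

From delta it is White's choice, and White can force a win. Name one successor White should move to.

omega

A0 = {nova}
A1: add {omega} — omega (White) has omega→nova.
A2: add {delta} — delta (White) has delta→omega.
A3 = A2; e.g. tango (Black) can still go to zulu. Fixed point.
From delta, successor omega is in the attractor (rank 1); the other successors alpha, zulu are not.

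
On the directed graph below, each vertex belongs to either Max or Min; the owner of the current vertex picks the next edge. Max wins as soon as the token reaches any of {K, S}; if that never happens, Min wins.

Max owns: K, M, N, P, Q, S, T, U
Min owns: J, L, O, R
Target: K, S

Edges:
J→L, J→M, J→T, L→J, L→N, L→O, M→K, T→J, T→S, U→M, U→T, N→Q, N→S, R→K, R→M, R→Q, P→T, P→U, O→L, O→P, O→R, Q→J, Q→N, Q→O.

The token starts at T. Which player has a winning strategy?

Max

A0 = {K, S}
A1: add {M, N, T} — M (Max) has M→K; N (Max) has N→S; T (Max) has T→S.
T ∈ A1, so Max can force the target.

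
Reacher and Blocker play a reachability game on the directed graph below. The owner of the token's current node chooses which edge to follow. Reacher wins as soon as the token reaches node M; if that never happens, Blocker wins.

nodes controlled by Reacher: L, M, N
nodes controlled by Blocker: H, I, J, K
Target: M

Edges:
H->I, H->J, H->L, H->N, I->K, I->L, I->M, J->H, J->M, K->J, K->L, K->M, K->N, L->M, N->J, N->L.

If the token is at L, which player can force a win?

Reacher

A0 = {M}
A1: add {L} — L (Reacher) has L→M.
L ∈ A1, so Reacher can force the target.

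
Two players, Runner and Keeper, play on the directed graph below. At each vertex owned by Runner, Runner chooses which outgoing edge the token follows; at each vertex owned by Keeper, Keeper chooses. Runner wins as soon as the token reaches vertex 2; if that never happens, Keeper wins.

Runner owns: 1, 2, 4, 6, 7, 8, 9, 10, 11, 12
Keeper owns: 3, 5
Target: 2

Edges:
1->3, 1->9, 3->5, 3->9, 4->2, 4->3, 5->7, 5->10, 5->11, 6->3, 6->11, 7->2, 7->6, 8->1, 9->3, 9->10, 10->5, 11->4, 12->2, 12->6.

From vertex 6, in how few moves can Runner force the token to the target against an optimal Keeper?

A0 = {2}
A1: add {4, 7, 12} — 4 (Runner) has 4→2; 7 (Runner) has 7→2; 12 (Runner) has 12→2.
A2: add {11} — 11 (Runner) has 11→4.
A3: add {6} — 6 (Runner) has 6→11.
A4 = A3; e.g. 1 (Runner) has no edge into A3. Fixed point.
6 enters the attractor at level 3, so Runner can force the target in 3 moves from there.

3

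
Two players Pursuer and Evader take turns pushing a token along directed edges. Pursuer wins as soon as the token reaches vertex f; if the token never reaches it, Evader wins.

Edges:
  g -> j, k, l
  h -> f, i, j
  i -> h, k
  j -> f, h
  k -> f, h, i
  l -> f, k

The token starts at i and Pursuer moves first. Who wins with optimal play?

Track states (vertex, player-to-move).
A0 = {(f,Pursuer), (f,Evader)}
A1: add {(h,Pursuer), (j,Pursuer), (k,Pursuer), (l,Pursuer)}.
A2: add {(g,Evader), (i,Evader), (j,Evader), (l,Evader)}.
A3: add {(g,Pursuer)}.
A4 = A3; e.g. (h,Evader) stays out. (i,Pursuer) never enters ⇒ Evader avoids the target.

Evader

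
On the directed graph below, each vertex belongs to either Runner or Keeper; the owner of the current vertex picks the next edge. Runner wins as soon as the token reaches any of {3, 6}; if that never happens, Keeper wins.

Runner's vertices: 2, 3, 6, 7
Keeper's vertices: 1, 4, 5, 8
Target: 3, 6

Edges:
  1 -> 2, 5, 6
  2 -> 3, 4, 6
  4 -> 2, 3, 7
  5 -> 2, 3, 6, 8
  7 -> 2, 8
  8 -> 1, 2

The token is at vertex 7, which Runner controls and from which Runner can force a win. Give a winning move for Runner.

2

A0 = {3, 6}
A1: add {2} — 2 (Runner) has 2→3.
A2: add {7} — 7 (Runner) has 7→2.
A3: add {4} — 4 (Keeper): all of {2, 3, 7} already in.
A4 = A3; e.g. 1 (Keeper) can still go to 5. Fixed point.
From 7, successor 2 is in the attractor (rank 1); the other successor 8 is not.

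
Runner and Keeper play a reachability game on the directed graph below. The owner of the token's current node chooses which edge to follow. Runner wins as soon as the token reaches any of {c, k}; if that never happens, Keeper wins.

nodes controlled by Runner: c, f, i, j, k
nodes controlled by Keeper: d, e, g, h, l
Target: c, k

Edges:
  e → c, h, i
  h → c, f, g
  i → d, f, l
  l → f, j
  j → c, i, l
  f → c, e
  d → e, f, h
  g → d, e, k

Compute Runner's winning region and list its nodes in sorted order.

A0 = {c, k}
A1: add {f, j} — f (Runner) has f→c; j (Runner) has j→c.
A2: add {i, l} — i (Runner) has i→f; l (Keeper): all of {f, j} already in.
A3 = A2; e.g. d (Keeper) can still go to e. Fixed point.
Runner's winning region = {c, f, i, j, k, l}.

c, f, i, j, k, l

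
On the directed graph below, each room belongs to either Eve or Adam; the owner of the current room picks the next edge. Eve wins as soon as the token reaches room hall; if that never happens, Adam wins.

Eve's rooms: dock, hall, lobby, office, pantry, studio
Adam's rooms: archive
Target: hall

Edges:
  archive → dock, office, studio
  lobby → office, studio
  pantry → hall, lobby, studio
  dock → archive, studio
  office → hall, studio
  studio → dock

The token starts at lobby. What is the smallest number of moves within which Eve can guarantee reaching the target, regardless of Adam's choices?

A0 = {hall}
A1: add {office, pantry} — pantry (Eve) has pantry→hall; office (Eve) has office→hall.
A2: add {lobby} — lobby (Eve) has lobby→office.
A3 = A2; e.g. archive (Adam) can still go to dock. Fixed point.
lobby enters the attractor at level 2, so Eve can force the target in 2 moves from there.

2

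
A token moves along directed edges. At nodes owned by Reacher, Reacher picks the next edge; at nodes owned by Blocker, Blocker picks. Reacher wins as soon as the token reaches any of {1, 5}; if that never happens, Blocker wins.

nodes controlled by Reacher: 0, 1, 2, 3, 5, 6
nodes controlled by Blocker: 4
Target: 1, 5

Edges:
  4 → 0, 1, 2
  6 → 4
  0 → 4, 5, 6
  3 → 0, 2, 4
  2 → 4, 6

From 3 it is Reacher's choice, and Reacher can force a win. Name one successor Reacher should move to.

0

A0 = {1, 5}
A1: add {0} — 0 (Reacher) has 0→5.
A2: add {3} — 3 (Reacher) has 3→0.
A3 = A2; e.g. 2 (Reacher) has no edge into A2. Fixed point.
From 3, successor 0 is in the attractor (rank 1); the other successors 2, 4 are not.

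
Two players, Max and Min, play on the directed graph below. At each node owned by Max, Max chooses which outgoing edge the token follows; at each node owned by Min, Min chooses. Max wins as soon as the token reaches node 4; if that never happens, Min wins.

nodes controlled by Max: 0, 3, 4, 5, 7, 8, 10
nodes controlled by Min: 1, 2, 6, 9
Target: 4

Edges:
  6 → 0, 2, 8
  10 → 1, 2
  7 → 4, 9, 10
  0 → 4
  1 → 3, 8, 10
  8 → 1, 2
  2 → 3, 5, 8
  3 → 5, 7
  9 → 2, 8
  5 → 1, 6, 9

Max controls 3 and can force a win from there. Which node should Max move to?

A0 = {4}
A1: add {0, 7} — 0 (Max) has 0→4; 7 (Max) has 7→4.
A2: add {3} — 3 (Max) has 3→7.
A3 = A2; e.g. 1 (Min) can still go to 8. Fixed point.
From 3, successor 7 is in the attractor (rank 1); the other successor 5 is not.

7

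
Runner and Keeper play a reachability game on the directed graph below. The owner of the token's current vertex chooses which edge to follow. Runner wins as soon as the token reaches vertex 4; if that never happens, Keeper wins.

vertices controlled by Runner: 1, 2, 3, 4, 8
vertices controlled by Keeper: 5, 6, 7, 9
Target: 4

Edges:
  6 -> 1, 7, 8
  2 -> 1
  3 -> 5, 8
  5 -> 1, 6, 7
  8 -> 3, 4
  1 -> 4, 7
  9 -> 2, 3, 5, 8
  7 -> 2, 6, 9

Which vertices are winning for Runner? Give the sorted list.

A0 = {4}
A1: add {1, 8} — 1 (Runner) has 1→4; 8 (Runner) has 8→4.
A2: add {2, 3} — 2 (Runner) has 2→1; 3 (Runner) has 3→8.
A3 = A2; e.g. 5 (Keeper) can still go to 6. Fixed point.
Runner's winning region = {1, 2, 3, 4, 8}.

1, 2, 3, 4, 8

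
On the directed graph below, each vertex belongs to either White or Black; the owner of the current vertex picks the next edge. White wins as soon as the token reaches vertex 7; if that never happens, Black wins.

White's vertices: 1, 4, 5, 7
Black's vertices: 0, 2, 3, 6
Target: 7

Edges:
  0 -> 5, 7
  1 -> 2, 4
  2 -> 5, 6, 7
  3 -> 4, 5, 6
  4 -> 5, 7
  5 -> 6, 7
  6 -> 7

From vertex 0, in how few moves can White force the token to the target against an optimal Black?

2

A0 = {7}
A1: add {4, 5, 6} — 4 (White) has 4→7; 5 (White) has 5→7; 6 (Black): all of {7} already in.
A2: add {0, 1, 2, 3} — 0 (Black): all of {5, 7} already in; 1 (White) has 1→4; 2 (Black): all of {5, 6, 7} already in; 3 (Black): all of {4, 5, 6} already in.
A2 = all vertices. Fixed point.
0 enters the attractor at level 2, so White can force the target in 2 moves from there.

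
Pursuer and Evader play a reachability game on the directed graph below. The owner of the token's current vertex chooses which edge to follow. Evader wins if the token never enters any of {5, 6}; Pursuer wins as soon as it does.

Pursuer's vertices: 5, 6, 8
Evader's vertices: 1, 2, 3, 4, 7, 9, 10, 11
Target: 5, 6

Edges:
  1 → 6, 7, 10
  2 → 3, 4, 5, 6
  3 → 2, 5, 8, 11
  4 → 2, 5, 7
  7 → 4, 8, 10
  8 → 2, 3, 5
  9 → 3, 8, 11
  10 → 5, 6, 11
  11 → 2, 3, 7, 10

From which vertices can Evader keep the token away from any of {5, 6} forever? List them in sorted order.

1, 2, 3, 4, 7, 9, 10, 11

A0 = {5, 6}
A1: add {8} — 8 (Pursuer) has 8→5.
A2 = A1; e.g. 1 (Evader) can still go to 7. Fixed point.
Pursuer's attractor = {5, 6, 8}; Evader avoids the target exactly from the complement.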